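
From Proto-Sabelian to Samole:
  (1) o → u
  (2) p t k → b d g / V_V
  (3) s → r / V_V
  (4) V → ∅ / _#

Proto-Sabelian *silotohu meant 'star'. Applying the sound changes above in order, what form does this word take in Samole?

siluduh

Samole: start from *silotohu.
  rule 1 (vowel merger): silotohu → silutuhu
  rule 2 (intervocalic voicing): silutuhu → siluduhu
  rule 3: no change — siluduhu
  rule 4 (apocope): siluduhu → siluduh
  ⇒ Samole siluduh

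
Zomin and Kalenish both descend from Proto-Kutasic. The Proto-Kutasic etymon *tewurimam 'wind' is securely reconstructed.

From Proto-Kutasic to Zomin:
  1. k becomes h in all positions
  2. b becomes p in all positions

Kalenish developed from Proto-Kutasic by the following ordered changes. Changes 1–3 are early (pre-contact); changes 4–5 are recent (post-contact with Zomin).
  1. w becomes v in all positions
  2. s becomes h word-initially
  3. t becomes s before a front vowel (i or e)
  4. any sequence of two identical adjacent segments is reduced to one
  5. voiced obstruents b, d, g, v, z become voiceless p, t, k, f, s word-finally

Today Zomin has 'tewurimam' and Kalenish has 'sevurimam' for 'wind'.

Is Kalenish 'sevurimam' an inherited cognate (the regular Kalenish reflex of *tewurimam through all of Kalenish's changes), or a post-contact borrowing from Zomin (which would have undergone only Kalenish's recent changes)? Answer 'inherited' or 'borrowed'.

If inherited, *tewurimam would pass through all of Kalenish's changes:
Kalenish: start from *tewurimam.
  rule 1 (unconditioned shift): tewurimam → tevurimam
  rule 2: no change — tevurimam
  rule 3 (palatalisation): tevurimam → sevurimam
  rule 4: no change — sevurimam
  rule 5: no change — sevurimam
  ⇒ Kalenish sevurimam
If borrowed from Zomin 'tewurimam' after the early changes, it would undergo only the recent ones:
  rule 4 (degemination): no change (tewurimam)
  rule 5 (final devoicing): no change (tewurimam)
  ⇒ as a loan: tewurimam
Kalenish 'sevurimam' matches the inherited outcome exactly, so it is an inherited cognate, not a loan.

inherited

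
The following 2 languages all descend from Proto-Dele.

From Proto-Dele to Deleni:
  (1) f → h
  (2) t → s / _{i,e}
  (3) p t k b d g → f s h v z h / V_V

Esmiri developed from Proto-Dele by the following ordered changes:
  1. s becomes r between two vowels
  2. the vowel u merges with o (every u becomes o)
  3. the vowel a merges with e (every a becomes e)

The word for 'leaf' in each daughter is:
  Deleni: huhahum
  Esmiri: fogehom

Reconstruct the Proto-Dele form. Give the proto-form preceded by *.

Position 1: Deleni has h, Esmiri has f. Esmiri preserves f here (none of its changes turn any other segment into f), so the proto-segment is *f.
Position 2: Deleni has u, Esmiri has o. Deleni preserves u here (none of its changes turn any other segment into u), so the proto-segment is *u.
Verify the candidate proto-form against each daughter:
Deleni: start from *fugahum.
  rule 1 (unconditioned shift): fugahum → hugahum
  rule 2: no change — hugahum
  rule 3 (intervocalic lenition): hugahum → huhahum
  ⇒ Deleni huhahum
Esmiri: start from *fugahum.
  rule 1: no change — fugahum
  rule 2 (vowel merger): fugahum → fogahom
  rule 3 (vowel merger): fogahom → fogehom
  ⇒ Esmiri fogehom
Only *fugahum yields all of Deleni huhahum, Esmiri fogehom.

*fugahum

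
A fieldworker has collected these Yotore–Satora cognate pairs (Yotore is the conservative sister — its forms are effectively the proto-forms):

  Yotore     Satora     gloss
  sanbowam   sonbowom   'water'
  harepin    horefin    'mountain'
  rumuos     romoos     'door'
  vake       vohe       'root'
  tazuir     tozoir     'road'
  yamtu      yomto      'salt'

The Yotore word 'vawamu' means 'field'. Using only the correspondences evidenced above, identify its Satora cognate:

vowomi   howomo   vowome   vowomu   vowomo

vake ~ vohe, tazuir ~ tozoir — Yotore a corresponds to Satora o after a consonant, before a consonant other than r, m, n, p, b, f, v.
sanbowam ~ sonbowom, yamtu ~ yomto — Yotore a corresponds to Satora o after a consonant, before a nasal.
yamtu ~ yomto — Yotore u corresponds to Satora o word-finally.
Applying these to Yotore 'vawamu':
  vawamu → vowamu   (a→o after a consonant, before a consonant other than r, m, n, p, b, f, v)
  vowamu → vowomu   (a→o after a consonant, before a nasal)
  vowomu → vowomo   (u→o word-finally)
So the Satora cognate is 'vowomo'.

vowomo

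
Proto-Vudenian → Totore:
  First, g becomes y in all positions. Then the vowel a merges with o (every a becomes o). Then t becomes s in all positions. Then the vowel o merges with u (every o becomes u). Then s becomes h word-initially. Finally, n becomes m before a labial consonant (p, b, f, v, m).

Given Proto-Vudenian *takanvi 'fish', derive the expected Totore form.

Totore: start from *takanvi.
  rule 1: no change — takanvi
  rule 2 (vowel merger): takanvi → tokonvi
  rule 3 (unconditioned shift): tokonvi → sokonvi
  rule 4 (vowel merger): sokonvi → sukunvi
  rule 5 (debuccalisation): sukunvi → hukunvi
  rule 6 (nasal place assimilation): hukunvi → hukumvi
  ⇒ Totore hukumvi

hukumvi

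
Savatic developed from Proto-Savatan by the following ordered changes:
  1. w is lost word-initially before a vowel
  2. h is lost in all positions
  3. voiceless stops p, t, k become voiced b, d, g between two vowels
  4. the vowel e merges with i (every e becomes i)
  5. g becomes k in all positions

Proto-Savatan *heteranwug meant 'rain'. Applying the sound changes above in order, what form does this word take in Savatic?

idiranwuk

Savatic: *heteranwug > eteranwug > ederanwug > idiranwug > idiranwuk  (by h-loss, intervocalic voicing, vowel merger, unconditioned shift)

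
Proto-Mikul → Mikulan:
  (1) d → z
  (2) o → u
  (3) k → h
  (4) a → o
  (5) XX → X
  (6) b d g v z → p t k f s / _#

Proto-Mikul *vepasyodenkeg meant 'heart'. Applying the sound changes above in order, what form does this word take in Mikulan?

veposyuzenhek

Mikulan: start from *vepasyodenkeg.
  rule 1 (unconditioned shift): vepasyodenkeg → vepasyozenkeg
  rule 2 (vowel merger): vepasyozenkeg → vepasyuzenkeg
  rule 3 (unconditioned shift): vepasyuzenkeg → vepasyuzenheg
  rule 4 (vowel merger): vepasyuzenheg → veposyuzenheg
  rule 5: no change — veposyuzenheg
  rule 6 (final devoicing): veposyuzenheg → veposyuzenhek
  ⇒ Mikulan veposyuzenhek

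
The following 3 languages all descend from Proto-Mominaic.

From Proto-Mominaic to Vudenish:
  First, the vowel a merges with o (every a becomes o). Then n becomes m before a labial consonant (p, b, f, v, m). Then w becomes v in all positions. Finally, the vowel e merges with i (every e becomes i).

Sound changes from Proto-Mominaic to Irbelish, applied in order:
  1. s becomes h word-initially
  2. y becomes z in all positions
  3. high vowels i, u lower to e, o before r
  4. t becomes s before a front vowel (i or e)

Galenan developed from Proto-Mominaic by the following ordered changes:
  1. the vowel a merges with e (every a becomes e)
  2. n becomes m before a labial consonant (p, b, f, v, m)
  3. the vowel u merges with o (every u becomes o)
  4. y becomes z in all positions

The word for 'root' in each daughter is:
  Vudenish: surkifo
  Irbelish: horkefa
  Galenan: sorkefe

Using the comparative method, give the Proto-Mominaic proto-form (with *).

*surkefa

Position 7: Vudenish has o, Irbelish has a, Galenan has e. Irbelish preserves a here (none of its changes turn any other segment into a), so the proto-segment is *a.
Position 5: Vudenish has i, Irbelish has e, Galenan has e. Taking the neighbouring segments as reconstructed: Vudenish i could go back to *e or *i; Irbelish e can only go back to *e; Galenan e could go back to *a or *e — the one source consistent with every daughter is *e.
Verify the candidate proto-form against each daughter:
Vudenish: *surkefa > surkefo > surkifo  (by vowel merger, vowel merger)
Irbelish: *surkefa > hurkefa > horkefa  (by debuccalisation, pre-rhotic lowering)
Galenan: *surkefa
  surkefa → surkefe   [vowel merger]
  surkefe (rule 2 does not apply)
  surkefe → sorkefe   [vowel merger]
  sorkefe (rule 4 does not apply)
  giving Galenan sorkefe.
*surkefa is the unique common source.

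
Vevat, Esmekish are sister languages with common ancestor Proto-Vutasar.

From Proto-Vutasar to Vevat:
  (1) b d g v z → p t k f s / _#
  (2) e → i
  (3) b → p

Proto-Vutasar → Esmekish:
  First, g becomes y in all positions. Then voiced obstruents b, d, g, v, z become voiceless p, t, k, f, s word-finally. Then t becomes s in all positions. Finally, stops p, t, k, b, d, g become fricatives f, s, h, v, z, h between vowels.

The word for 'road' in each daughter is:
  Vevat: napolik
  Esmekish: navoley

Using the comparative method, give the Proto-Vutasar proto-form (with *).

*naboleg

Position 7: Vevat has k, Esmekish has y. Taking the neighbouring segments as reconstructed: Vevat k could go back to *k or *g; Esmekish y could go back to *g or *y — the one source consistent with every daughter is *g.
Position 3: Vevat has p, Esmekish has v. Taking the neighbouring segments as reconstructed: Vevat p could go back to *p or *b; Esmekish v could go back to *b or *v — the one source consistent with every daughter is *b.
Position 6: Vevat has i, Esmekish has e. Esmekish preserves e here (none of its changes turn any other segment into e), so the proto-segment is *e.
Continuing position by position gives *naboleg; check it forward:
Vevat: *naboleg > nabolek > nabolik > napolik  (by final devoicing, vowel merger, unconditioned shift)
Esmekish: start from *naboleg.
  rule 1 (unconditioned shift): naboleg → naboley
  rule 2: no change — naboley
  rule 3: no change — naboley
  rule 4 (intervocalic lenition): naboley → navoley
  ⇒ Esmekish navoley
No other proto-form is consistent with every reflex, so the reconstruction is *naboleg.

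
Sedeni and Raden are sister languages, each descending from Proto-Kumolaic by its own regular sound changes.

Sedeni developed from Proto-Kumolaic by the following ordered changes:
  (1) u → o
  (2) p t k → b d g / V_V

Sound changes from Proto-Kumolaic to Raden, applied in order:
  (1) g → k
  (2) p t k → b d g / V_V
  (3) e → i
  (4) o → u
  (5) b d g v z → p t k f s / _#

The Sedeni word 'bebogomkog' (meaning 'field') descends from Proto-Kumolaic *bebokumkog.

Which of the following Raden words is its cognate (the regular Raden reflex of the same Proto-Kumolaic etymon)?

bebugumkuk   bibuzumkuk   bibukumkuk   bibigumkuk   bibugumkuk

bibugumkuk

Raden: *bebokumkog > bebokumkok > bebogumkok > bibogumkok > bibugumkuk  (by unconditioned shift, intervocalic voicing, vowel merger, vowel merger)
Among the options, 'bibugumkuk' alone shows every Raden change applied in order.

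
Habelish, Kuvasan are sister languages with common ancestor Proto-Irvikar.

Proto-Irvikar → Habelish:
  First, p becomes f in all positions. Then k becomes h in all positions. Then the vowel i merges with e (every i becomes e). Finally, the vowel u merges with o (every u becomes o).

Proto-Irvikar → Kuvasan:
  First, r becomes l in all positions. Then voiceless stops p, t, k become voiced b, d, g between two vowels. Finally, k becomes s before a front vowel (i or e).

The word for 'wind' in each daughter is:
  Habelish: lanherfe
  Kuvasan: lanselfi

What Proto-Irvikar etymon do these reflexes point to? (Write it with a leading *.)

*lankerfi

Position 8: Habelish has e, Kuvasan has i. Kuvasan preserves i here (none of its changes turn any other segment into i), so the proto-segment is *i.
Position 6: Habelish has r, Kuvasan has l. Habelish preserves r here (none of its changes turn any other segment into r), so the proto-segment is *r.
Position 4: Habelish has h, Kuvasan has s. Taking the neighbouring segments as reconstructed: Habelish h could go back to *k or *h; Kuvasan s could go back to *k or *s — the one source consistent with every daughter is *k.
This points to *lankerfi. Verify forward in each daughter:
Habelish: *lankerfi > lanherfi > lanherfe  (by unconditioned shift, vowel merger)
Kuvasan: *lankerfi > lankelfi > lanselfi  (by unconditioned shift, palatalisation)
Only *lankerfi yields all of Habelish lanherfe, Kuvasan lanselfi.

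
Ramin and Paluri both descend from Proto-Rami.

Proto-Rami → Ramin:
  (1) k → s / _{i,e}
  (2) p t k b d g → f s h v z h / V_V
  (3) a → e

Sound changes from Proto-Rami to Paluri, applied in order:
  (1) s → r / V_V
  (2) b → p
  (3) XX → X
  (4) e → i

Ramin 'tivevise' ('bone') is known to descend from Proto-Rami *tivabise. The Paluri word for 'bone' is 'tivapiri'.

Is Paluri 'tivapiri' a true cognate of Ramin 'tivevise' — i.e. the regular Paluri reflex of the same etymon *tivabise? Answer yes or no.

Derive the expected Paluri reflex of *tivabise:
Paluri: *tivabise > tivabire > tivapire > tivapiri  (by rhotacism, unconditioned shift, vowel merger)
Paluri 'tivapiri' matches the regular reflex exactly, so the pair is cognate.

yes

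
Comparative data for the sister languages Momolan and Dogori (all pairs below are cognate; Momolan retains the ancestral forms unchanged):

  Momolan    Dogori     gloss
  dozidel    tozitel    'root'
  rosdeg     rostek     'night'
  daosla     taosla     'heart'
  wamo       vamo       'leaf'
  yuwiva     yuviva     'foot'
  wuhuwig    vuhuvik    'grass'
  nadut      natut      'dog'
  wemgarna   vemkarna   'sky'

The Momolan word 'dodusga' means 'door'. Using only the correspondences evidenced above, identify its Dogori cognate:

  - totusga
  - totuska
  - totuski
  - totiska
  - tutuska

dozidel ~ tozitel — Momolan d corresponds to Dogori t word-initially before a back vowel.
nadut ~ natut — Momolan d corresponds to Dogori t between vowels (before a back vowel).
wemgarna ~ vemkarna — Momolan g corresponds to Dogori k after a consonant, before a back vowel.
Applying these to Momolan 'dodusga':
  dodusga → todusga   (d→t word-initially before a back vowel)
  todusga → totusga   (d→t between vowels (before a back vowel))
  totusga → totuska   (g→k after a consonant, before a back vowel)
So the Dogori cognate is 'totuska'.

totuska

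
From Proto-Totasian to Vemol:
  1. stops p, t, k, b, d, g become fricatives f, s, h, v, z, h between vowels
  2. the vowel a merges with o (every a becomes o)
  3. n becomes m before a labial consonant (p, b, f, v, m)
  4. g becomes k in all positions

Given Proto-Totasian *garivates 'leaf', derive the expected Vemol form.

korivoses

Vemol: *garivates
  garivates → garivases   [intervocalic lenition]
  garivases → gorivoses   [vowel merger]
  gorivoses (rule 3 does not apply)
  gorivoses → korivoses   [unconditioned shift]
  giving Vemol korivoses.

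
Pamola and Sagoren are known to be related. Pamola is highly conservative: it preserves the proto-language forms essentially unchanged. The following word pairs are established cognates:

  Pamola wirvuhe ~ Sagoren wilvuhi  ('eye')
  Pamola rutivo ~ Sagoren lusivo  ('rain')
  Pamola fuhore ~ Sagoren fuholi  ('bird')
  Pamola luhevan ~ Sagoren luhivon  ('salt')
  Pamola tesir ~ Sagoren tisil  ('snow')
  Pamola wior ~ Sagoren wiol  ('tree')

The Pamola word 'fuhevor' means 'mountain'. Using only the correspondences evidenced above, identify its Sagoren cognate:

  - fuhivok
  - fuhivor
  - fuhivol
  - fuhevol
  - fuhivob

luhevan ~ luhivon — Pamola e corresponds to Sagoren i after a consonant, before a labial obstruent.
tesir ~ tisil, wior ~ wiol — Pamola r corresponds to Sagoren l word-finally.
Applying these to Pamola 'fuhevor':
  fuhevor → fuhivor   (e→i after a consonant, before a labial obstruent)
  fuhivor → fuhivol   (r→l word-finally)
So the Sagoren cognate is 'fuhivol'.

fuhivol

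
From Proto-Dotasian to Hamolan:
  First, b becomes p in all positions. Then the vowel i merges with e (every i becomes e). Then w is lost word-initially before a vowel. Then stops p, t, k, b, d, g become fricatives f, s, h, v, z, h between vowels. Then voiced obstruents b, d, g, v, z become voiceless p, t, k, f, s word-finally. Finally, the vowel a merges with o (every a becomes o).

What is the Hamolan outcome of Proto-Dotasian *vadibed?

Hamolan: start from *vadibed.
  rule 1 (unconditioned shift): vadibed → vadiped
  rule 2 (vowel merger): vadiped → vadeped
  rule 3: no change — vadeped
  rule 4 (intervocalic lenition): vadeped → vazefed
  rule 5 (final devoicing): vazefed → vazefet
  rule 6 (vowel merger): vazefet → vozefet
  ⇒ Hamolan vozefet

vozefet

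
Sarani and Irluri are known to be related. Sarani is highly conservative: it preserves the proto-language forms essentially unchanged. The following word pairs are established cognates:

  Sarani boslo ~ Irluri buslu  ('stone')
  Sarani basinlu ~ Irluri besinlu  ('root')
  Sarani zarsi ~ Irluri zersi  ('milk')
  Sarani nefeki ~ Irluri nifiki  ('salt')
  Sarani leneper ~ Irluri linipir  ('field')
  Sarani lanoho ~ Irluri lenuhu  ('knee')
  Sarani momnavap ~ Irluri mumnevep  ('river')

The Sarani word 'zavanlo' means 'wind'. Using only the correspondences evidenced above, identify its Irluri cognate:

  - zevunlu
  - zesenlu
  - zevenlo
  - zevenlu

zevenlu

momnavap ~ mumnevep — Sarani a corresponds to Irluri e after a consonant, before a labial obstruent.
lanoho ~ lenuhu — Sarani a corresponds to Irluri e after a consonant, before a nasal.
boslo ~ buslu, lanoho ~ lenuhu — Sarani o corresponds to Irluri u word-finally.
Applying these to Sarani 'zavanlo':
  zavanlo → zevanlo   (a→e after a consonant, before a labial obstruent)
  zevanlo → zevenlo   (a→e after a consonant, before a nasal)
  zevenlo → zevenlu   (o→u word-finally)
So the Irluri cognate is 'zevenlu'.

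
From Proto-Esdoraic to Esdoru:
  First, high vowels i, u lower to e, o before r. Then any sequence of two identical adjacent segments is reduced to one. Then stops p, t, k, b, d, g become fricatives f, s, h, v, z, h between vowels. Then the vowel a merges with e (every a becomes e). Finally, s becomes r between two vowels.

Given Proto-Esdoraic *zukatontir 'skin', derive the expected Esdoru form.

Esdoru: *zukatontir > zukatonter > zuhasonter > zuhesonter > zuheronter  (by pre-rhotic lowering, intervocalic lenition, vowel merger, rhotacism)

zuheronter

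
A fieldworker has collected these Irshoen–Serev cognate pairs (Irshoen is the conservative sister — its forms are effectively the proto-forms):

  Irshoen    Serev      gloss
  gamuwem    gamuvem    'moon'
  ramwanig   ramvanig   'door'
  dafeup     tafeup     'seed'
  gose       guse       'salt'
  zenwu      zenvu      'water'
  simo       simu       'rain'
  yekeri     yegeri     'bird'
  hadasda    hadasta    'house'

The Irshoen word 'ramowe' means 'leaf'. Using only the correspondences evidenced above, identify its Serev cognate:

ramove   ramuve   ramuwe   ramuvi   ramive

ramuve

gose ~ guse — Irshoen o corresponds to Serev u after a consonant, before a consonant other than r, m, n, p, b, f, v.
gamuwem ~ gamuvem — Irshoen w corresponds to Serev v between vowels (before a front vowel).
Applying these to Irshoen 'ramowe':
  ramowe → ramuwe   (o→u after a consonant, before a consonant other than r, m, n, p, b, f, v)
  ramuwe → ramuve   (w→v between vowels (before a front vowel))
So the Serev cognate is 'ramuve'.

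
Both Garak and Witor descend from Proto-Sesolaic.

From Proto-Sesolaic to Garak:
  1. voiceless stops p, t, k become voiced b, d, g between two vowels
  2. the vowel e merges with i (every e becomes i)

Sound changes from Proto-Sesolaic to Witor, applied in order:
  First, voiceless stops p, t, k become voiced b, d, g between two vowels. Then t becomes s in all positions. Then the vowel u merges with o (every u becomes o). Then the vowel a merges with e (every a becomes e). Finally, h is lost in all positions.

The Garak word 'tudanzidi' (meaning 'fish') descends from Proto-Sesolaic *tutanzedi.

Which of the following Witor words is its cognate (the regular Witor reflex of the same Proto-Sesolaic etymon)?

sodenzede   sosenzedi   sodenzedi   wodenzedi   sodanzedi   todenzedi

sodenzedi

Witor: *tutanzedi
  tutanzedi → tudanzedi   [intervocalic voicing]
  tudanzedi → sudanzedi   [unconditioned shift]
  sudanzedi → sodanzedi   [vowel merger]
  sodanzedi → sodenzedi   [vowel merger]
  sodenzedi (rule 5 does not apply)
  giving Witor sodenzedi.
Only 'sodenzedi' matches the regular Witor development of *tutanzedi.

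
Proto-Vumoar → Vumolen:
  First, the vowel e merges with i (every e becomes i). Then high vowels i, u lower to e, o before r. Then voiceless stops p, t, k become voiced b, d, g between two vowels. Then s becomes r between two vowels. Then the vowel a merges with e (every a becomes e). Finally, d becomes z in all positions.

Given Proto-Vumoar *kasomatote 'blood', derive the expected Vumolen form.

keromezozi

Vumolen: *kasomatote
  kasomatote → kasomatoti   [vowel merger]
  kasomatoti (rule 2 does not apply)
  kasomatoti → kasomadodi   [intervocalic voicing]
  kasomadodi → karomadodi   [rhotacism]
  karomadodi → keromedodi   [vowel merger]
  keromedodi → keromezozi   [unconditioned shift]
  giving Vumolen keromezozi.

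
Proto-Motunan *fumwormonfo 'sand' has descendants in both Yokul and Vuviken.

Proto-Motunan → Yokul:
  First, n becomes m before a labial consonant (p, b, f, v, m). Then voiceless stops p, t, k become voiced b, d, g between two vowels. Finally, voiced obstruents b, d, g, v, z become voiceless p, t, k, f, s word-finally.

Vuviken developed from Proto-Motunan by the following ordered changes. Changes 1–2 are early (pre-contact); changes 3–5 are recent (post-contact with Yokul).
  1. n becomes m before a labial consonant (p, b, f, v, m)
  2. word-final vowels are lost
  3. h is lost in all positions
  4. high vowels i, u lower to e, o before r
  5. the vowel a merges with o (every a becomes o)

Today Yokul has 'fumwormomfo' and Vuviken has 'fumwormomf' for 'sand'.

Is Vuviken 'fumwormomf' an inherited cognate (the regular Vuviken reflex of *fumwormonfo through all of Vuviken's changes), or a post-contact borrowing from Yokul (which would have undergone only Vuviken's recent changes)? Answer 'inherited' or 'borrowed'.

If inherited, *fumwormonfo would pass through all of Vuviken's changes:
Vuviken: *fumwormonfo > fumwormomfo > fumwormomf  (by nasal place assimilation, apocope)
If borrowed from Yokul 'fumwormomfo' after the early changes, it would undergo only the recent ones:
  rule 3 (h-loss): no change (fumwormomfo)
  rule 4 (pre-rhotic lowering): no change (fumwormomfo)
  rule 5 (vowel merger): no change (fumwormomfo)
  ⇒ as a loan: fumwormomfo
Vuviken 'fumwormomf' matches the inherited outcome exactly, so it is an inherited cognate, not a loan.

inherited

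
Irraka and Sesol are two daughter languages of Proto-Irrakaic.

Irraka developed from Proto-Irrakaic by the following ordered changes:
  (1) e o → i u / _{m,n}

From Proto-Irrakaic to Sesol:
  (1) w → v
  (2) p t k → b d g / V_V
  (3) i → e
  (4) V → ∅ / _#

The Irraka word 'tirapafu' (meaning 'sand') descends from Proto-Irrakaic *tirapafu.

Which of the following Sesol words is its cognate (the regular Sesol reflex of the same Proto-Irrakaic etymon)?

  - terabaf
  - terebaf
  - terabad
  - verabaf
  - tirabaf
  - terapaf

Sesol: *tirapafu
  tirapafu (rule 1 does not apply)
  tirapafu → tirabafu   [intervocalic voicing]
  tirabafu → terabafu   [vowel merger]
  terabafu → terabaf   [apocope]
  giving Sesol terabaf.
Among the options, 'terabaf' alone shows every Sesol change applied in order.

terabaf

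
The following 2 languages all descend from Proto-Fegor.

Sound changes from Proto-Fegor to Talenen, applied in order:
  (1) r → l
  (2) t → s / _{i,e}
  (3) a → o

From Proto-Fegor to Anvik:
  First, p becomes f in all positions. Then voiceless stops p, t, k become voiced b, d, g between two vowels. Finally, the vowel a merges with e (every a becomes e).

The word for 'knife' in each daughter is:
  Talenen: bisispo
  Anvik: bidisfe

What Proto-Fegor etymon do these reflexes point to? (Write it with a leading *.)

Position 7: Talenen has o, Anvik has e. Taking the neighbouring segments as reconstructed: Talenen o could go back to *a or *o; Anvik e could go back to *a or *e — the one source consistent with every daughter is *a.
Position 3: Talenen has s, Anvik has d. Taking the neighbouring segments as reconstructed: Talenen s could go back to *t or *s; Anvik d could go back to *t or *d — the one source consistent with every daughter is *t.
Position 6: Talenen has p, Anvik has f. Talenen preserves p here (none of its changes turn any other segment into p), so the proto-segment is *p.
Continuing position by position gives *bitispa; check it forward:
Talenen: start from *bitispa.
  rule 1: no change — bitispa
  rule 2 (palatalisation): bitispa → bisispa
  rule 3 (vowel merger): bisispa → bisispo
  ⇒ Talenen bisispo
Anvik: *bitispa > bitisfa > bidisfa > bidisfe  (by unconditioned shift, intervocalic voicing, vowel merger)
Only *bitispa yields all of Talenen bisispo, Anvik bidisfe.

*bitispa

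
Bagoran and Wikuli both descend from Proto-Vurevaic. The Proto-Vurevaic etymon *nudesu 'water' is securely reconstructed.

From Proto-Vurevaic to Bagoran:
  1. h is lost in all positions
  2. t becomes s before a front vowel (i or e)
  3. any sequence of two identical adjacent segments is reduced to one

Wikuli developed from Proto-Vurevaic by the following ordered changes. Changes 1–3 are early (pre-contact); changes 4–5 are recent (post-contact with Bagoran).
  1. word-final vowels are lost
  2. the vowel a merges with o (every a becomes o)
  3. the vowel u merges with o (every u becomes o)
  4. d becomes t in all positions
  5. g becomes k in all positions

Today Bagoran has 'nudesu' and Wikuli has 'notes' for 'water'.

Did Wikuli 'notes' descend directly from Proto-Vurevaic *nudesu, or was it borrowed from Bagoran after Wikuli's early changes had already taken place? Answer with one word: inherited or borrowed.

inherited

If inherited, *nudesu would pass through all of Wikuli's changes:
Wikuli: *nudesu
  nudesu → nudes   [apocope]
  nudes (rule 2 does not apply)
  nudes → nodes   [vowel merger]
  nodes → notes   [unconditioned shift]
  notes (rule 5 does not apply)
  giving Wikuli notes.
If borrowed from Bagoran 'nudesu' after the early changes, it would undergo only the recent ones:
  rule 4 (unconditioned shift): nudesu → nutesu
  rule 5 (unconditioned shift): no change (nutesu)
  ⇒ as a loan: nutesu
Wikuli 'notes' matches the inherited outcome exactly, so it is an inherited cognate, not a loan.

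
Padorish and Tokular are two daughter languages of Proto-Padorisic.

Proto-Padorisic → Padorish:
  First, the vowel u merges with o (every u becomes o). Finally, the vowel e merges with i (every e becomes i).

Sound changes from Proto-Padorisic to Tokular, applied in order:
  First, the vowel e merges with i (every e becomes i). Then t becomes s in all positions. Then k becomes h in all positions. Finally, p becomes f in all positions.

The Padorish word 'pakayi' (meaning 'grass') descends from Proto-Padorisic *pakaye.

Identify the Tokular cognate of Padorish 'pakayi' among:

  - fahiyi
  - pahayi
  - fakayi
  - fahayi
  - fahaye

fahayi

Tokular: start from *pakaye.
  rule 1 (vowel merger): pakaye → pakayi
  rule 2: no change — pakayi
  rule 3 (unconditioned shift): pakayi → pahayi
  rule 4 (unconditioned shift): pahayi → fahayi
  ⇒ Tokular fahayi
Only 'fahayi' matches the regular Tokular development of *pakaye.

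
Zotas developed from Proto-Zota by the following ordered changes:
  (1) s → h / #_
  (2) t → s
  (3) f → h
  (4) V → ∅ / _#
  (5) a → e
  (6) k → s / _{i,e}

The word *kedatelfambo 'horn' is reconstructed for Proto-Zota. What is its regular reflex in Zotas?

sedeselhemb

Zotas: start from *kedatelfambo.
  rule 1: no change — kedatelfambo
  rule 2 (unconditioned shift): kedatelfambo → kedaselfambo
  rule 3 (unconditioned shift): kedaselfambo → kedaselhambo
  rule 4 (apocope): kedaselhambo → kedaselhamb
  rule 5 (vowel merger): kedaselhamb → kedeselhemb
  rule 6 (palatalisation): kedeselhemb → sedeselhemb
  ⇒ Zotas sedeselhemb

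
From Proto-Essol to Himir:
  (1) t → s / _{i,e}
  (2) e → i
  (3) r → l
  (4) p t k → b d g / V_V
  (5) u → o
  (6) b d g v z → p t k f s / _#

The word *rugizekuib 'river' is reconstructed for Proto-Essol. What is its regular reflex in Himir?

logizigoip

Himir: *rugizekuib > rugizikuib > lugizikuib > lugiziguib > logizigoib > logizigoip  (by vowel merger, unconditioned shift, intervocalic voicing, vowel merger, final devoicing)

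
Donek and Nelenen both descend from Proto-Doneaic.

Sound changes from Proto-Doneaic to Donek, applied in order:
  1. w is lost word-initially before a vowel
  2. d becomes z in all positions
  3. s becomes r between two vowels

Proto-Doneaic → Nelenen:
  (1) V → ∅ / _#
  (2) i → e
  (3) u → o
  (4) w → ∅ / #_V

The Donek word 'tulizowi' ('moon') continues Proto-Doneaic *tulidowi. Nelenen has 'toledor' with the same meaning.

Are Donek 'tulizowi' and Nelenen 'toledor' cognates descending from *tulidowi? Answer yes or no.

no

Derive the expected Nelenen reflex of *tulidowi:
Nelenen: *tulidowi > tulidow > tuledow > toledow  (by apocope, vowel merger, vowel merger)
The regular Nelenen reflex would be 'toledow', but the attested form is 'toledor'. The correspondence is irregular, so they are not cognates (the Nelenen form has a different source).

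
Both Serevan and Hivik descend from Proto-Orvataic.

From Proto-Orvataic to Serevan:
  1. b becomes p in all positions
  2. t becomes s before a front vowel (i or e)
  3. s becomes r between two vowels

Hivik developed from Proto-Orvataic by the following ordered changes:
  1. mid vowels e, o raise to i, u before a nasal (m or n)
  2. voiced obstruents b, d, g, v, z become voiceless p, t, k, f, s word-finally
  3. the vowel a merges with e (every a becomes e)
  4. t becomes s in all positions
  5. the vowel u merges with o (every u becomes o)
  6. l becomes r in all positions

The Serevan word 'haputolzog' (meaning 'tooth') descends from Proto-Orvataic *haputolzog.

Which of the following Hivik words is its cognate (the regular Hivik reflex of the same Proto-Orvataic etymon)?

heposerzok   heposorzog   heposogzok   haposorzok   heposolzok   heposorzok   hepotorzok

heposorzok

Hivik: start from *haputolzog.
  rule 1: no change — haputolzog
  rule 2 (final devoicing): haputolzog → haputolzok
  rule 3 (vowel merger): haputolzok → heputolzok
  rule 4 (unconditioned shift): heputolzok → hepusolzok
  rule 5 (vowel merger): hepusolzok → heposolzok
  rule 6 (unconditioned shift): heposolzok → heposorzok
  ⇒ Hivik heposorzok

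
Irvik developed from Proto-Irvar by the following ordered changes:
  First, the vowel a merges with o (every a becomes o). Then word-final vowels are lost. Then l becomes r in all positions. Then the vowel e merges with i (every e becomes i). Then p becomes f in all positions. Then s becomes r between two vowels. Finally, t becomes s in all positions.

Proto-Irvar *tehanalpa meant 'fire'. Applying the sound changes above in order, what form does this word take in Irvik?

sihonorf

Irvik: *tehanalpa
  tehanalpa → tehonolpo   [vowel merger]
  tehonolpo → tehonolp   [apocope]
  tehonolp → tehonorp   [unconditioned shift]
  tehonorp → tihonorp   [vowel merger]
  tihonorp → tihonorf   [unconditioned shift]
  tihonorf (rule 6 does not apply)
  tihonorf → sihonorf   [unconditioned shift]
  giving Irvik sihonorf.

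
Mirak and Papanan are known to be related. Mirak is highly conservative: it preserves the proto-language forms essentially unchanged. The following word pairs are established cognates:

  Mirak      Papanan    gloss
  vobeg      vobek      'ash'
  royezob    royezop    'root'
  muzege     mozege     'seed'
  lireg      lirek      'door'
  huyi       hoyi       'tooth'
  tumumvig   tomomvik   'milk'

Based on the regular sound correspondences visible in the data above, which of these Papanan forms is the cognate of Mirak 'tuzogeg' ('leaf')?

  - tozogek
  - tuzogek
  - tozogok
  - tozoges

tozogek

muzege ~ mozege, huyi ~ hoyi — Mirak u corresponds to Papanan o after a consonant, before a consonant other than r, m, n, p, b, f, v.
vobeg ~ vobek, lireg ~ lirek — Mirak g corresponds to Papanan k word-finally.
Applying these to Mirak 'tuzogeg':
  tuzogeg → tozogeg   (u→o after a consonant, before a consonant other than r, m, n, p, b, f, v)
  tozogeg → tozogek   (g→k word-finally)
So the Papanan cognate is 'tozogek'.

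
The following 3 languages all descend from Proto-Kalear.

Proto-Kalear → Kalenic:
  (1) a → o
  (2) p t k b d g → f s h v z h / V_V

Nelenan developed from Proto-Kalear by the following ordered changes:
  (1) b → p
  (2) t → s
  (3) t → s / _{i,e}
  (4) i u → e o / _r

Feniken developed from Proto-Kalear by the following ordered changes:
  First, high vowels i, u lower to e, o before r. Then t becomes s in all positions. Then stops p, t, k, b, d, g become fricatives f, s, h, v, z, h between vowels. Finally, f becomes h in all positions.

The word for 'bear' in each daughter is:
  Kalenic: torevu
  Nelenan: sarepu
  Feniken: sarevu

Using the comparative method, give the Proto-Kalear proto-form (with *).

*tarebu

Position 1: Kalenic has t, Nelenan has s, Feniken has s. Kalenic preserves t here (none of its changes turn any other segment into t), so the proto-segment is *t.
Position 5: Kalenic has v, Nelenan has p, Feniken has v. Taking the neighbouring segments as reconstructed: Kalenic v could go back to *b or *v; Nelenan p could go back to *p or *b; Feniken v could go back to *b or *v — the one source consistent with every daughter is *b.
Position 2: Kalenic has o, Nelenan has a, Feniken has a. Nelenan preserves a here (none of its changes turn any other segment into a), so the proto-segment is *a.
The remaining positions agree across the daughters. Check the candidate against every language:
Kalenic: *tarebu
  tarebu → torebu   [vowel merger]
  torebu → torevu   [intervocalic lenition]
  giving Kalenic torevu.
Nelenan: *tarebu
  tarebu → tarepu   [unconditioned shift]
  tarepu → sarepu   [unconditioned shift]
  sarepu (rule 3 does not apply)
  sarepu (rule 4 does not apply)
  giving Nelenan sarepu.
Feniken: *tarebu
  tarebu (rule 1 does not apply)
  tarebu → sarebu   [unconditioned shift]
  sarebu → sarevu   [intervocalic lenition]
  sarevu (rule 4 does not apply)
  giving Feniken sarevu.
*tarebu is the unique common source.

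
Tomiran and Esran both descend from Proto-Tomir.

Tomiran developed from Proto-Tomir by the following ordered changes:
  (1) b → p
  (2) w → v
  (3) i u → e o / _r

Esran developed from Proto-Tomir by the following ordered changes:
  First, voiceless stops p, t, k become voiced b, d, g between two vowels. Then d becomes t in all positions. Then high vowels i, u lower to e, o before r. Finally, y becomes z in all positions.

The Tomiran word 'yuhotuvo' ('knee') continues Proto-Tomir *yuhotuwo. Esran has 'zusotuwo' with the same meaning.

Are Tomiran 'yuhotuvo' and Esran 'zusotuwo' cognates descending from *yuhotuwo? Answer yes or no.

no

Derive the expected Esran reflex of *yuhotuwo:
Esran: *yuhotuwo
  yuhotuwo → yuhoduwo   [intervocalic voicing]
  yuhoduwo → yuhotuwo   [unconditioned shift]
  yuhotuwo (rule 3 does not apply)
  yuhotuwo → zuhotuwo   [unconditioned shift]
  giving Esran zuhotuwo.
The regular Esran reflex would be 'zuhotuwo', but the attested form is 'zusotuwo'. The correspondence is irregular, so they are not cognates (the Esran form has a different source).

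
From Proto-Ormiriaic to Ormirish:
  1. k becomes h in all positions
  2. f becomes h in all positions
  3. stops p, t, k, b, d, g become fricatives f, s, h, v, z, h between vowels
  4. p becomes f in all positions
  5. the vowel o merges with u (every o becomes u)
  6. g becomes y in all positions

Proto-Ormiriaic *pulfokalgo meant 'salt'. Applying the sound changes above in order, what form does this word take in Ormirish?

Ormirish: start from *pulfokalgo.
  rule 1 (unconditioned shift): pulfokalgo → pulfohalgo
  rule 2 (unconditioned shift): pulfohalgo → pulhohalgo
  rule 3: no change — pulhohalgo
  rule 4 (unconditioned shift): pulhohalgo → fulhohalgo
  rule 5 (vowel merger): fulhohalgo → fulhuhalgu
  rule 6 (unconditioned shift): fulhuhalgu → fulhuhalyu
  ⇒ Ormirish fulhuhalyu

fulhuhalyu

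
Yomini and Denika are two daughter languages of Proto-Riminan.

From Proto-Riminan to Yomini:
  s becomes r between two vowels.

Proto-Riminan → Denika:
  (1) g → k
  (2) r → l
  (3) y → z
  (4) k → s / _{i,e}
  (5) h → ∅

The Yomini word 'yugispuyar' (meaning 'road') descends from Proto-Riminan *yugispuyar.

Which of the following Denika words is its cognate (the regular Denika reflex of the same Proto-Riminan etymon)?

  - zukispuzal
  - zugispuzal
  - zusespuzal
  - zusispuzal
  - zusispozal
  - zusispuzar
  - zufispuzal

Denika: start from *yugispuyar.
  rule 1 (unconditioned shift): yugispuyar → yukispuyar
  rule 2 (unconditioned shift): yukispuyar → yukispuyal
  rule 3 (unconditioned shift): yukispuyal → zukispuzal
  rule 4 (palatalisation): zukispuzal → zusispuzal
  rule 5: no change — zusispuzal
  ⇒ Denika zusispuzal

zusispuzal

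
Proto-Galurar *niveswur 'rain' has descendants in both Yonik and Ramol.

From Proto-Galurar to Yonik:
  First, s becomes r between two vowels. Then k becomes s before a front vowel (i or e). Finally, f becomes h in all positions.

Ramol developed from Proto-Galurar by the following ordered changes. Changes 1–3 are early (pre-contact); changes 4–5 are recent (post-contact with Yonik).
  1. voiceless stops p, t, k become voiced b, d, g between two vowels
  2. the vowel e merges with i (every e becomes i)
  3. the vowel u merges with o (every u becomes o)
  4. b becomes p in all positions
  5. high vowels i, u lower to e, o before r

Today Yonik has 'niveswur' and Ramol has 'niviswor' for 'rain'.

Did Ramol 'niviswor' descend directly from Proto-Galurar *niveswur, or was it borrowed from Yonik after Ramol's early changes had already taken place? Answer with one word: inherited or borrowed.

inherited

If inherited, *niveswur would pass through all of Ramol's changes:
Ramol: *niveswur > niviswur > niviswor  (by vowel merger, vowel merger)
If borrowed from Yonik 'niveswur' after the early changes, it would undergo only the recent ones:
  rule 4 (unconditioned shift): no change (niveswur)
  rule 5 (pre-rhotic lowering): niveswur → niveswor
  ⇒ as a loan: niveswor
Ramol 'niviswor' matches the inherited outcome exactly, so it is an inherited cognate, not a loan.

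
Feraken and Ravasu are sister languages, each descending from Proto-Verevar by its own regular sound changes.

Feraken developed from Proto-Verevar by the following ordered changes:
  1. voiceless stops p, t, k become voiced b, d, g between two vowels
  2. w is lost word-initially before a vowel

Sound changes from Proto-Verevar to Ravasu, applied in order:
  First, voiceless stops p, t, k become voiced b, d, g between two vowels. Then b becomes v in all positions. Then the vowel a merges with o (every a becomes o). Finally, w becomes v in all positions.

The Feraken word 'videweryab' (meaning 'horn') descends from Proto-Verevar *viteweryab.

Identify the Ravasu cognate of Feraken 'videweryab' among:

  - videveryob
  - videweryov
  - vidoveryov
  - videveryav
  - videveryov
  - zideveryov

Ravasu: *viteweryab
  viteweryab → videweryab   [intervocalic voicing]
  videweryab → videweryav   [unconditioned shift]
  videweryav → videweryov   [vowel merger]
  videweryov → videveryov   [unconditioned shift]
  giving Ravasu videveryov.

videveryov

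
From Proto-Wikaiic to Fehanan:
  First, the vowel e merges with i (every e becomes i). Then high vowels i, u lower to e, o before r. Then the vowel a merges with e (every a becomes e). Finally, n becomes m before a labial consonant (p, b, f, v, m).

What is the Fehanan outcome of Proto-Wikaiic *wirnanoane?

wernenoeni

Fehanan: *wirnanoane
  wirnanoane → wirnanoani   [vowel merger]
  wirnanoani → wernanoani   [pre-rhotic lowering]
  wernanoani → wernenoeni   [vowel merger]
  wernenoeni (rule 4 does not apply)
  giving Fehanan wernenoeni.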